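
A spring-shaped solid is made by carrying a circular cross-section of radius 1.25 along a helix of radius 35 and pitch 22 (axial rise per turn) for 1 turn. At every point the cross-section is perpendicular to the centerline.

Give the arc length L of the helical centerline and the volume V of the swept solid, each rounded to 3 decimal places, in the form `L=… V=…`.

2πR = 2π·35 = 219.911486
per-turn = √(219.911486² + 22²) = √(48361.0616 + 484) = √48845.0616 = 221.009189
L = 1 × 221.009189 = 221.009189
V = π·1.25² × L = 4.908739 × 221.009189 = 1084.876319

L=221.009 V=1084.876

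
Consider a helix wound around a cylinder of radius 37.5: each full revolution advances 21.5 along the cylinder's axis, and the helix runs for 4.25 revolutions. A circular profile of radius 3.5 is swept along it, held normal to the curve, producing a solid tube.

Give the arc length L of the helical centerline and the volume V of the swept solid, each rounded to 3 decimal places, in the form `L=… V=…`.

2πR = 2π·37.5 = 235.619449
per-turn = √(235.619449² + 21.5²) = √(55516.5248 + 462.25) = √55978.7748 = 236.598341
L = 4.25 × 236.598341 = 1005.542947
V = π·3.5² × L = 38.484510 × 1005.542947 = 38697.827621

L=1005.543 V=38697.828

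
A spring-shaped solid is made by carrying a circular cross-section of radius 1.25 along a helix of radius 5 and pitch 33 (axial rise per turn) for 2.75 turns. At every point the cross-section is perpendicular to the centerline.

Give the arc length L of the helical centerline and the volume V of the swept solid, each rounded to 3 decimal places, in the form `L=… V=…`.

2πR = 2π·5 = 31.415927
per-turn = √(31.415927² + 33²) = √(986.9604 + 1089) = √2075.9604 = 45.562709
L = 2.75 × 45.562709 = 125.297449
V = π·1.25² × L = 4.908739 × 125.297449 = 615.052417

L=125.297 V=615.052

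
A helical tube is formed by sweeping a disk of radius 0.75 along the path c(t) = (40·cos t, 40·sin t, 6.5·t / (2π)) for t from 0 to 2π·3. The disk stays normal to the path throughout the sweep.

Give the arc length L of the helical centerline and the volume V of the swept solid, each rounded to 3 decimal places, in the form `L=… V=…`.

L=754.234 V=1332.842

2πR = 2π·40 = 251.327412
per-turn = √(251.327412² + 6.5²) = √(63165.4682 + 42.25) = √63207.7182 = 251.411452
L = 3 × 251.411452 = 754.234356
V = π·0.75² × L = 1.767146 × 754.234356 = 1332.842125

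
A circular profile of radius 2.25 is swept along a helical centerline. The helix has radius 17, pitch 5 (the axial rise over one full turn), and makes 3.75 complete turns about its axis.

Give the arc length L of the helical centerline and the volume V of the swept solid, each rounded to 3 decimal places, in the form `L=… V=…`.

L=400.992 V=6377.497

2πR = 2π·17 = 106.814150
per-turn = √(106.814150² + 5²) = √(11409.2627 + 25) = √11434.2627 = 106.931112
L = 3.75 × 106.931112 = 400.991670
V = π·2.25² × L = 15.904313 × 400.991670 = 6377.496946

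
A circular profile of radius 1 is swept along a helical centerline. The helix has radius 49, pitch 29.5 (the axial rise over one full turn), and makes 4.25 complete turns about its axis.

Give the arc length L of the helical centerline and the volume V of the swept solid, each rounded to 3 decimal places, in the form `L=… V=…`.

L=1314.466 V=4129.517

2πR = 2π·49 = 307.876080
per-turn = √(307.876080² + 29.5²) = √(94787.6807 + 870.25) = √95657.9307 = 309.286163
L = 4.25 × 309.286163 = 1314.466193
V = π·1² × L = 3.141593 × 1314.466193 = 4129.517336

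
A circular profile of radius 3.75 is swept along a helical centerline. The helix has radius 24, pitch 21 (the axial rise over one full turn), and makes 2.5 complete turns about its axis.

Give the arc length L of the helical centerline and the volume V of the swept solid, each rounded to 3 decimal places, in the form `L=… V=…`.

2πR = 2π·24 = 150.796447
per-turn = √(150.796447² + 21²) = √(22739.5685 + 441) = √23180.5685 = 152.251662
L = 2.5 × 152.251662 = 380.629155
V = π·3.75² × L = 44.178647 × 380.629155 = 16815.680944

L=380.629 V=16815.681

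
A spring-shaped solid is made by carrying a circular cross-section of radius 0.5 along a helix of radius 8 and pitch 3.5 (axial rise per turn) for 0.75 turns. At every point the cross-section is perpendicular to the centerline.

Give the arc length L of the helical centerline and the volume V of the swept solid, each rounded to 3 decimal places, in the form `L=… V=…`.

2πR = 2π·8 = 50.265482
per-turn = √(50.265482² + 3.5²) = √(2526.6187 + 12.25) = √2538.8687 = 50.387188
L = 0.75 × 50.387188 = 37.790391
V = π·0.5² × L = 0.785398 × 37.790391 = 29.680504

L=37.790 V=29.681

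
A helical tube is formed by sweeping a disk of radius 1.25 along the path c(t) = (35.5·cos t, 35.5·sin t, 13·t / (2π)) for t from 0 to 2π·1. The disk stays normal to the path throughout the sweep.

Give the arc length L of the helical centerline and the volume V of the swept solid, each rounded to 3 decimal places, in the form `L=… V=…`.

L=223.432 V=1096.767

2πR = 2π·35.5 = 223.053078
per-turn = √(223.053078² + 13²) = √(49752.6758 + 169) = √49921.6758 = 223.431591
L = 1 × 223.431591 = 223.431591
V = π·1.25² × L = 4.908739 × 223.431591 = 1096.767257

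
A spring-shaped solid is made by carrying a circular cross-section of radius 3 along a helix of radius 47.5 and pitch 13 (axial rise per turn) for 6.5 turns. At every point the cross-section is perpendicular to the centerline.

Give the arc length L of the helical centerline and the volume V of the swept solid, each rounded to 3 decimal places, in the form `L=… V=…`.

L=1941.773 V=54902.336

2πR = 2π·47.5 = 298.451302
per-turn = √(298.451302² + 13²) = √(89073.1797 + 169) = √89242.1797 = 298.734296
L = 6.5 × 298.734296 = 1941.772925
V = π·3² × L = 28.274334 × 1941.772925 = 54902.336012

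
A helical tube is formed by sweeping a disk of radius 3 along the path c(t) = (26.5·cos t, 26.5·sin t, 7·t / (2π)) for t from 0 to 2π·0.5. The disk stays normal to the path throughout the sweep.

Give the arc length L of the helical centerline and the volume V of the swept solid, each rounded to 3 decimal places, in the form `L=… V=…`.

L=83.326 V=2355.980

2πR = 2π·26.5 = 166.504411
per-turn = √(166.504411² + 7²) = √(27723.7188 + 49) = √27772.7188 = 166.651489
L = 0.5 × 166.651489 = 83.325744
V = π·3² × L = 28.274334 × 83.325744 = 2355.979920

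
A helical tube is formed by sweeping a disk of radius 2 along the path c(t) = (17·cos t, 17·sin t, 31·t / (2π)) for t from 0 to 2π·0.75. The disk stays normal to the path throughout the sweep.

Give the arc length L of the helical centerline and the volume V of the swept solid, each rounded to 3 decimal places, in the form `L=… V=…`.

L=83.416 V=1048.240

2πR = 2π·17 = 106.814150
per-turn = √(106.814150² + 31²) = √(11409.2627 + 961) = √12370.2627 = 111.221683
L = 0.75 × 111.221683 = 83.416262
V = π·2² × L = 12.566371 × 83.416262 = 1048.239663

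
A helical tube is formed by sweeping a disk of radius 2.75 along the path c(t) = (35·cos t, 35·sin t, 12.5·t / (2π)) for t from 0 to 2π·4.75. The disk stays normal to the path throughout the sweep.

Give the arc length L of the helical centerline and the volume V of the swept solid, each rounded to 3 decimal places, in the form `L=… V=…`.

2πR = 2π·35 = 219.911486
per-turn = √(219.911486² + 12.5²) = √(48361.0616 + 156.25) = √48517.3116 = 220.266456
L = 4.75 × 220.266456 = 1046.265665
V = π·2.75² × L = 23.758294 × 1046.265665 = 24857.487739

L=1046.266 V=24857.488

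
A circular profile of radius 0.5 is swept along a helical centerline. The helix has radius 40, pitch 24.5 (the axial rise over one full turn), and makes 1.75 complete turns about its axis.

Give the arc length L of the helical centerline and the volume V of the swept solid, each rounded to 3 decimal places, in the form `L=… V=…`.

2πR = 2π·40 = 251.327412
per-turn = √(251.327412² + 24.5²) = √(63165.4682 + 600.25) = √63765.7182 = 252.518748
L = 1.75 × 252.518748 = 441.907809
V = π·0.5² × L = 0.785398 × 441.907809 = 347.073582

L=441.908 V=347.074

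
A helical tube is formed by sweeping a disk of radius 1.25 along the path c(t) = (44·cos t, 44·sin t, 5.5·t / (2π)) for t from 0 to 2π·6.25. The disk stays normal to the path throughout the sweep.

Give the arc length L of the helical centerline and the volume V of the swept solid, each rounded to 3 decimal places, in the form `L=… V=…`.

L=1728.218 V=8483.370

2πR = 2π·44 = 276.460154
per-turn = √(276.460154² + 5.5²) = √(76430.2165 + 30.25) = √76460.4665 = 276.514858
L = 6.25 × 276.514858 = 1728.217860
V = π·1.25² × L = 4.908739 × 1728.217860 = 8483.369583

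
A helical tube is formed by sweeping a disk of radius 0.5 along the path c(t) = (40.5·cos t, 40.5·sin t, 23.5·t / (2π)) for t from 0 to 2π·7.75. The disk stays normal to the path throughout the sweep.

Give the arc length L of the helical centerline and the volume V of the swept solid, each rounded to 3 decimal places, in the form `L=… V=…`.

L=1980.526 V=1555.502

2πR = 2π·40.5 = 254.469005
per-turn = √(254.469005² + 23.5²) = √(64754.4745 + 552.25) = √65306.7245 = 255.551804
L = 7.75 × 255.551804 = 1980.526480
V = π·0.5² × L = 0.785398 × 1980.526480 = 1555.501860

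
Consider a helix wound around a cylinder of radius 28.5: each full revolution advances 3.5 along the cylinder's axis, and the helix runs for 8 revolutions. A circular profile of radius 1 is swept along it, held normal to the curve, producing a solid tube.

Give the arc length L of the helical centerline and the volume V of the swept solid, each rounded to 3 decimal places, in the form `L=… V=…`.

L=1432.840 V=4501.399

2πR = 2π·28.5 = 179.070781
per-turn = √(179.070781² + 3.5²) = √(32066.3447 + 12.25) = √32078.5947 = 179.104982
L = 8 × 179.104982 = 1432.839859
V = π·1² × L = 3.141593 × 1432.839859 = 4501.399174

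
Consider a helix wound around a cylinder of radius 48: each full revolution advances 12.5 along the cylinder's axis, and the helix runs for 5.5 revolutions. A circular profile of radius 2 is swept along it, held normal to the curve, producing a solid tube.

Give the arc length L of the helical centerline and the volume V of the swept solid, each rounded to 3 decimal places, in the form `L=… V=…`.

L=1660.185 V=20862.500

2πR = 2π·48 = 301.592895
per-turn = √(301.592895² + 12.5²) = √(90958.2742 + 156.25) = √91114.5242 = 301.851825
L = 5.5 × 301.851825 = 1660.185037
V = π·2² × L = 12.566371 × 1660.185037 = 20862.500459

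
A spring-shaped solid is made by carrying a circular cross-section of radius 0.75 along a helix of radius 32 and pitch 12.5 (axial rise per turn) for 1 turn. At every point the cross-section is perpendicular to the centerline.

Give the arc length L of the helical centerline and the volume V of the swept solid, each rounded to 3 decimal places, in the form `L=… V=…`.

2πR = 2π·32 = 201.061930
per-turn = √(201.061930² + 12.5²) = √(40425.8996 + 156.25) = √40582.1496 = 201.450117
L = 1 × 201.450117 = 201.450117
V = π·0.75² × L = 1.767146 × 201.450117 = 355.991742

L=201.450 V=355.992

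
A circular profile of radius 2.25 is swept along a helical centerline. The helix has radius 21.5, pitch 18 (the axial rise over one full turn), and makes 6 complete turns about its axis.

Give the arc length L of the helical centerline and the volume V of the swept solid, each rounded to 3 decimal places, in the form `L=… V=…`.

L=817.695 V=13004.870

2πR = 2π·21.5 = 135.088484
per-turn = √(135.088484² + 18²) = √(18248.8985 + 324) = √18572.8985 = 136.282422
L = 6 × 136.282422 = 817.694532
V = π·2.25² × L = 15.904313 × 817.694532 = 13004.869616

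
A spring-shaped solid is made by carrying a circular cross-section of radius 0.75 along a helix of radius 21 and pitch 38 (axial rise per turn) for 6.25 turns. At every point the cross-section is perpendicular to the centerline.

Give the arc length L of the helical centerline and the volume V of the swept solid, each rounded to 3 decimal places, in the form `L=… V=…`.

2πR = 2π·21 = 131.946891
per-turn = √(131.946891² + 38²) = √(17409.9822 + 1444) = √18853.9822 = 137.309804
L = 6.25 × 137.309804 = 858.186272
V = π·0.75² × L = 1.767146 × 858.186272 = 1516.540325

L=858.186 V=1516.540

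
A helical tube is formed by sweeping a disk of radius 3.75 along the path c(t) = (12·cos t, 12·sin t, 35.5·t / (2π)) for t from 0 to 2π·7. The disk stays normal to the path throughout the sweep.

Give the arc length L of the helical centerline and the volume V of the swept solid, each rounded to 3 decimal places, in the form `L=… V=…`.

2πR = 2π·12 = 75.398224
per-turn = √(75.398224² + 35.5²) = √(5684.8921 + 1260.25) = √6945.1421 = 83.337519
L = 7 × 83.337519 = 583.362636
V = π·3.75² × L = 44.178647 × 583.362636 = 25772.171771

L=583.363 V=25772.172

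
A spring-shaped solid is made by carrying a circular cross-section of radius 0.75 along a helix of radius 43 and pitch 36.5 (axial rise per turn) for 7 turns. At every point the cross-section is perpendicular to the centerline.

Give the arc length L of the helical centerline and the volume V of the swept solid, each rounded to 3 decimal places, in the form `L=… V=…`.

2πR = 2π·43 = 270.176968
per-turn = √(270.176968² + 36.5²) = √(72995.5942 + 1332.25) = √74327.8442 = 272.631334
L = 7 × 272.631334 = 1908.419336
V = π·0.75² × L = 1.767146 × 1908.419336 = 3372.455344

L=1908.419 V=3372.455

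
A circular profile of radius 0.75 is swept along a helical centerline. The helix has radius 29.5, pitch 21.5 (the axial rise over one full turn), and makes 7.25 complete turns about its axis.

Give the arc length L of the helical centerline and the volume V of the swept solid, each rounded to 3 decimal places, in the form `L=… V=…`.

2πR = 2π·29.5 = 185.353967
per-turn = √(185.353967² + 21.5²) = √(34356.0929 + 462.25) = √34818.3429 = 186.596739
L = 7.25 × 186.596739 = 1352.826356
V = π·0.75² × L = 1.767146 × 1352.826356 = 2390.641505

L=1352.826 V=2390.642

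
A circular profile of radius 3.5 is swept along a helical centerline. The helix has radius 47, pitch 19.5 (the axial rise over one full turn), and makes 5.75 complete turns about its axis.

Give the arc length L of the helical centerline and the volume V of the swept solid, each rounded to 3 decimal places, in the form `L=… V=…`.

2πR = 2π·47 = 295.309709
per-turn = √(295.309709² + 19.5²) = √(87207.8245 + 380.25) = √87588.0745 = 295.952825
L = 5.75 × 295.952825 = 1701.728742
V = π·3.5² × L = 38.484510 × 1701.728742 = 65490.196816

L=1701.729 V=65490.197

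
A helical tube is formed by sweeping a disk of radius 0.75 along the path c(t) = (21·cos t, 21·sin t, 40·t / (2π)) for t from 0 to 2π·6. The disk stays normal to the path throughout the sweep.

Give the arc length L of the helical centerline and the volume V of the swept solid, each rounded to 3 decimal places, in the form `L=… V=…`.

2πR = 2π·21 = 131.946891
per-turn = √(131.946891² + 40²) = √(17409.9822 + 1600) = √19009.9822 = 137.876692
L = 6 × 137.876692 = 827.260151
V = π·0.75² × L = 1.767146 × 827.260151 = 1461.889358

L=827.260 V=1461.889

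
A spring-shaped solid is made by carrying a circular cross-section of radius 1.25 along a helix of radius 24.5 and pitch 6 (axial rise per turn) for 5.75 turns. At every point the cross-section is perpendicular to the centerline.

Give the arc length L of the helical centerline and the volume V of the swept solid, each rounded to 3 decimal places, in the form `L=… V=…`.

L=885.816 V=4348.238

2πR = 2π·24.5 = 153.938040
per-turn = √(153.938040² + 6²) = √(23696.9202 + 36) = √23732.9202 = 154.054926
L = 5.75 × 154.054926 = 885.815823
V = π·1.25² × L = 4.908739 × 885.815823 = 4348.238255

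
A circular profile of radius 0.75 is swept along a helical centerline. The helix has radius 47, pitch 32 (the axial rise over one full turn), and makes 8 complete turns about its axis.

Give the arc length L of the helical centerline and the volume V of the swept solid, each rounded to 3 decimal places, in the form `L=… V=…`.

L=2376.307 V=4199.282

2πR = 2π·47 = 295.309709
per-turn = √(295.309709² + 32²) = √(87207.8245 + 1024) = √88231.8245 = 297.038423
L = 8 × 297.038423 = 2376.307381
V = π·0.75² × L = 1.767146 × 2376.307381 = 4199.281768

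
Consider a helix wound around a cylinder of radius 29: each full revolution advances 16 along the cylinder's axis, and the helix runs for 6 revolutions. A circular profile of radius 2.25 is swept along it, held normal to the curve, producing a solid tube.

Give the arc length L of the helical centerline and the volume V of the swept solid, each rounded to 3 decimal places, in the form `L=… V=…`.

2πR = 2π·29 = 182.212374
per-turn = √(182.212374² + 16²) = √(33201.3492 + 256) = √33457.3492 = 182.913502
L = 6 × 182.913502 = 1097.481012
V = π·2.25² × L = 15.904313 × 1097.481012 = 17454.681314

L=1097.481 V=17454.681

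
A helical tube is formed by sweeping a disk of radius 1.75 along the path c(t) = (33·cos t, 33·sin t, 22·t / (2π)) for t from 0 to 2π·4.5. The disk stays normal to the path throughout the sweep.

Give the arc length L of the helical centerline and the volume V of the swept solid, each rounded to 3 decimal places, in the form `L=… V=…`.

2πR = 2π·33 = 207.345115
per-turn = √(207.345115² + 22²) = √(42991.9968 + 484) = √43475.9968 = 208.508985
L = 4.5 × 208.508985 = 938.290432
V = π·1.75² × L = 9.621128 × 938.290432 = 9027.411879

L=938.290 V=9027.412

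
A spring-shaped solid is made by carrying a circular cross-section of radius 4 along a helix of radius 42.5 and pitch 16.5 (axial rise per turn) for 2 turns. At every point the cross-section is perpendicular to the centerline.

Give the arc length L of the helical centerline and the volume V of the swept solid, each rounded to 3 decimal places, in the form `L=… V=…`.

L=535.089 V=26896.522

2πR = 2π·42.5 = 267.035376
per-turn = √(267.035376² + 16.5²) = √(71307.8918 + 272.25) = √71580.1418 = 267.544654
L = 2 × 267.544654 = 535.089308
V = π·4² × L = 50.265482 × 535.089308 = 26896.522208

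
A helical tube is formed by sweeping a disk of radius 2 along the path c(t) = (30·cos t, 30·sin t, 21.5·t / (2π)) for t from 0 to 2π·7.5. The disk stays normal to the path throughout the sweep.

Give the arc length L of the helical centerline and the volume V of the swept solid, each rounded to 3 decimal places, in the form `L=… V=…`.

2πR = 2π·30 = 188.495559
per-turn = √(188.495559² + 21.5²) = √(35530.5758 + 462.25) = √35992.8258 = 189.717753
L = 7.5 × 189.717753 = 1422.883148
V = π·2² × L = 12.566371 × 1422.883148 = 17880.476982

L=1422.883 V=17880.477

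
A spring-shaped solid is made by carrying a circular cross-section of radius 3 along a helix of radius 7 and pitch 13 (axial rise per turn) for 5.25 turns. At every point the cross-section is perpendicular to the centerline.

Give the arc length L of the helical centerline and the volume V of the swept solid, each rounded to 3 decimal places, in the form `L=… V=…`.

2πR = 2π·7 = 43.982297
per-turn = √(43.982297² + 13²) = √(1934.4425 + 169) = √2103.4425 = 45.863302
L = 5.25 × 45.863302 = 240.782335
V = π·3² × L = 28.274334 × 240.782335 = 6807.960134

L=240.782 V=6807.960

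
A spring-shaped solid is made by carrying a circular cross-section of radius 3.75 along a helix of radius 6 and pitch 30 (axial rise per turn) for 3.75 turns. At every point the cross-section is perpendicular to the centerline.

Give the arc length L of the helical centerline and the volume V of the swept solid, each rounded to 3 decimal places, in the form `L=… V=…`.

L=180.672 V=7981.823

2πR = 2π·6 = 37.699112
per-turn = √(37.699112² + 30²) = √(1421.2230 + 900) = √2321.2230 = 48.179073
L = 3.75 × 48.179073 = 180.671522
V = π·3.75² × L = 44.178647 × 180.671522 = 7981.823344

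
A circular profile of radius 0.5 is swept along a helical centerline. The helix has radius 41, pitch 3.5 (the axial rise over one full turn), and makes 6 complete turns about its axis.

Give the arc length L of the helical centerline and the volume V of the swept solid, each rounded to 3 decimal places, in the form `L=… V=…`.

L=1545.806 V=1214.073

2πR = 2π·41 = 257.610598
per-turn = √(257.610598² + 3.5²) = √(66363.2200 + 12.25) = √66375.4700 = 257.634373
L = 6 × 257.634373 = 1545.806236
V = π·0.5² × L = 0.785398 × 1545.806236 = 1214.073379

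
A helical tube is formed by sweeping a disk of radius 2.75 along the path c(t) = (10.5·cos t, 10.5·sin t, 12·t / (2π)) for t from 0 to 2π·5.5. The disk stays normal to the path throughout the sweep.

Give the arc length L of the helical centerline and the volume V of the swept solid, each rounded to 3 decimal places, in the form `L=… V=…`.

L=368.808 V=8762.238

2πR = 2π·10.5 = 65.973446
per-turn = √(65.973446² + 12²) = √(4352.4955 + 144) = √4496.4955 = 67.055914
L = 5.5 × 67.055914 = 368.807524
V = π·2.75² × L = 23.758294 × 368.807524 = 8762.237759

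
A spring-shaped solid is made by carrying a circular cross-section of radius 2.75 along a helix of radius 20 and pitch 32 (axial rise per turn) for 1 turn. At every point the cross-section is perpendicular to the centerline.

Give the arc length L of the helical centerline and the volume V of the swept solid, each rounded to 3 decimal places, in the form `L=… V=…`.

L=129.674 V=3080.835

2πR = 2π·20 = 125.663706
per-turn = √(125.663706² + 32²) = √(15791.3670 + 1024) = √16815.3670 = 129.674080
L = 1 × 129.674080 = 129.674080
V = π·2.75² × L = 23.758294 × 129.674080 = 3080.834976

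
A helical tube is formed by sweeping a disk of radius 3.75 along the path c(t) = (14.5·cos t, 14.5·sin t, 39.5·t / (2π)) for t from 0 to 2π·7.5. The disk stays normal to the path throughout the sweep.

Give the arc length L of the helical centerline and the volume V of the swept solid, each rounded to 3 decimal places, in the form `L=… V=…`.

L=744.754 V=32902.209

2πR = 2π·14.5 = 91.106187
per-turn = √(91.106187² + 39.5²) = √(8300.3373 + 1560.25) = √9860.5873 = 99.300490
L = 7.5 × 99.300490 = 744.753675
V = π·3.75² × L = 44.178647 × 744.753675 = 32902.209458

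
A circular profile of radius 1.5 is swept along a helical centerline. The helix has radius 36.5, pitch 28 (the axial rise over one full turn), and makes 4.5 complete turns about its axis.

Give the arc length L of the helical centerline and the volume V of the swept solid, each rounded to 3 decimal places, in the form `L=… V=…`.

L=1039.676 V=7349.040

2πR = 2π·36.5 = 229.336264
per-turn = √(229.336264² + 28²) = √(52595.1219 + 784) = √53379.1219 = 231.039221
L = 4.5 × 231.039221 = 1039.676497
V = π·1.5² × L = 7.068583 × 1039.676497 = 7349.040098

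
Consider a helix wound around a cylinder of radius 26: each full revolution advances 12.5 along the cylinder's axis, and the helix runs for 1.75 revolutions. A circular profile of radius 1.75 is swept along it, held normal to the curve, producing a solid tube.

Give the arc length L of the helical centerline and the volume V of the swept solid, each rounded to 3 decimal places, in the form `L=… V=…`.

L=286.721 V=2758.576

2πR = 2π·26 = 163.362818
per-turn = √(163.362818² + 12.5²) = √(26687.4103 + 156.25) = √26843.6603 = 163.840350
L = 1.75 × 163.840350 = 286.720613
V = π·1.75² × L = 9.621128 × 286.720613 = 2758.575571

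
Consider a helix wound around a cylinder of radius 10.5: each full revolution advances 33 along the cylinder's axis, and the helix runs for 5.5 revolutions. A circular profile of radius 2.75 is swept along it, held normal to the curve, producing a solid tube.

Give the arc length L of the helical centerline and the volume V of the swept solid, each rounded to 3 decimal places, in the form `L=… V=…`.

L=405.716 V=9639.113

2πR = 2π·10.5 = 65.973446
per-turn = √(65.973446² + 33²) = √(4352.4955 + 1089) = √5441.4955 = 73.766493
L = 5.5 × 73.766493 = 405.715713
V = π·2.75² × L = 23.758294 × 405.715713 = 9639.113379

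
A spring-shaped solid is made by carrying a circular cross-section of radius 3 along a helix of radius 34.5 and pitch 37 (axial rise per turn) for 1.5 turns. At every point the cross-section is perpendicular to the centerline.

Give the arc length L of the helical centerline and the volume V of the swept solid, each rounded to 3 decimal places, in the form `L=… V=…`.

2πR = 2π·34.5 = 216.769893
per-turn = √(216.769893² + 37²) = √(46989.1866 + 1369) = √48358.1866 = 219.904949
L = 1.5 × 219.904949 = 329.857423
V = π·3² × L = 28.274334 × 329.857423 = 9326.498922

L=329.857 V=9326.499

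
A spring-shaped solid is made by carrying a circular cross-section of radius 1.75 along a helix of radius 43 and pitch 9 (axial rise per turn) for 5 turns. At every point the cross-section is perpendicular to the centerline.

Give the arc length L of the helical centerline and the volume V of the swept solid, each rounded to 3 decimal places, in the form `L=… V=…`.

L=1351.634 V=13004.244

2πR = 2π·43 = 270.176968
per-turn = √(270.176968² + 9²) = √(72995.5942 + 81) = √73076.5942 = 270.326828
L = 5 × 270.326828 = 1351.634142
V = π·1.75² × L = 9.621128 × 1351.634142 = 13004.244416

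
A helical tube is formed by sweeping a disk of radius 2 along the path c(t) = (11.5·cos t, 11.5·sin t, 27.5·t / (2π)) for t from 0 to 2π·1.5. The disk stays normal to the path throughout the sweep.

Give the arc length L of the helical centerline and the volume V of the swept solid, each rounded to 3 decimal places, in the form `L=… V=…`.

2πR = 2π·11.5 = 72.256631
per-turn = √(72.256631² + 27.5²) = √(5221.0207 + 756.25) = √5977.2707 = 77.312811
L = 1.5 × 77.312811 = 115.969216
V = π·2² × L = 12.566371 × 115.969216 = 1457.312152

L=115.969 V=1457.312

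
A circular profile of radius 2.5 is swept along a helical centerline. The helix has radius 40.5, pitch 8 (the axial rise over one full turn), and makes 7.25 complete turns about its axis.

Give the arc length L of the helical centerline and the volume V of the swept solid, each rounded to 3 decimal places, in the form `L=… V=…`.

L=1845.812 V=36242.429

2πR = 2π·40.5 = 254.469005
per-turn = √(254.469005² + 8²) = √(64754.4745 + 64) = √64818.4745 = 254.594726
L = 7.25 × 254.594726 = 1845.811763
V = π·2.5² × L = 19.634954 × 1845.811763 = 36242.429217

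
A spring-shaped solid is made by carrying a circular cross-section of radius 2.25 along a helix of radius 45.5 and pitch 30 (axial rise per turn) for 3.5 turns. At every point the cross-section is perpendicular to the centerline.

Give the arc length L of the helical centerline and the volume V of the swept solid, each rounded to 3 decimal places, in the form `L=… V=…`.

2πR = 2π·45.5 = 285.884931
per-turn = √(285.884931² + 30²) = √(81730.1940 + 900) = √82630.1940 = 287.454682
L = 3.5 × 287.454682 = 1006.091386
V = π·2.25² × L = 15.904313 × 1006.091386 = 16001.192118

L=1006.091 V=16001.192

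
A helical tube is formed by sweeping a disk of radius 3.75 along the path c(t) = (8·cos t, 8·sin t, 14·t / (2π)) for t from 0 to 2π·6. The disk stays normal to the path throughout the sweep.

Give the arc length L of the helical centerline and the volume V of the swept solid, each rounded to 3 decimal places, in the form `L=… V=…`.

L=313.072 V=13831.111

2πR = 2π·8 = 50.265482
per-turn = √(50.265482² + 14²) = √(2526.6187 + 196) = √2722.6187 = 52.178719
L = 6 × 52.178719 = 313.072315
V = π·3.75² × L = 44.178647 × 313.072315 = 13831.111175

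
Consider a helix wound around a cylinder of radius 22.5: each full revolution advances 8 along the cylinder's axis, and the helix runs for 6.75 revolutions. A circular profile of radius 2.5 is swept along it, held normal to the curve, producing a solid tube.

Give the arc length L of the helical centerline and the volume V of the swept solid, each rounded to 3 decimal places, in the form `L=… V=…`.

L=955.785 V=18766.803

2πR = 2π·22.5 = 141.371669
per-turn = √(141.371669² + 8²) = √(19985.9489 + 64) = √20049.9489 = 141.597842
L = 6.75 × 141.597842 = 955.785435
V = π·2.5² × L = 19.634954 × 955.785435 = 18766.803127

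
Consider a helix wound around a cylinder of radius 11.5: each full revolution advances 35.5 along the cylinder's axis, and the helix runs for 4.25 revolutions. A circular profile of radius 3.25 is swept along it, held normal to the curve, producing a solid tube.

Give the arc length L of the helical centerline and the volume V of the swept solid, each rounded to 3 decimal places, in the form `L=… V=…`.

2πR = 2π·11.5 = 72.256631
per-turn = √(72.256631² + 35.5²) = √(5221.0207 + 1260.25) = √6481.2707 = 80.506340
L = 4.25 × 80.506340 = 342.151944
V = π·3.25² × L = 33.183072 × 342.151944 = 11353.652718

L=342.152 V=11353.653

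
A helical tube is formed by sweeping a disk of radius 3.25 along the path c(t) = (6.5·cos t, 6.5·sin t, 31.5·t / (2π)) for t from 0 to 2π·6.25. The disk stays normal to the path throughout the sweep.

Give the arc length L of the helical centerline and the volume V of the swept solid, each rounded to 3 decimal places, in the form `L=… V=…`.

2πR = 2π·6.5 = 40.840704
per-turn = √(40.840704² + 31.5²) = √(1667.9631 + 992.25) = √2660.2131 = 51.577254
L = 6.25 × 51.577254 = 322.357838
V = π·3.25² × L = 33.183072 × 322.357838 = 10696.823489

L=322.358 V=10696.823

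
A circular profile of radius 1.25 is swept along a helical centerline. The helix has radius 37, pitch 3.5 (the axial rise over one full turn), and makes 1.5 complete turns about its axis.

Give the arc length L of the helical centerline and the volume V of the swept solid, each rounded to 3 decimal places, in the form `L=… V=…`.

L=348.756 V=1711.953

2πR = 2π·37 = 232.477856
per-turn = √(232.477856² + 3.5²) = √(54045.9537 + 12.25) = √54058.2037 = 232.504201
L = 1.5 × 232.504201 = 348.756302
V = π·1.25² × L = 4.908739 × 348.756302 = 1711.953495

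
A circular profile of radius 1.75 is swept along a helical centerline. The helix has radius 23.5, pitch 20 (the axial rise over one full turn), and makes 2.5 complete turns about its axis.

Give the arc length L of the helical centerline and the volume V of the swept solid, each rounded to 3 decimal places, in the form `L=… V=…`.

L=372.508 V=3583.947

2πR = 2π·23.5 = 147.654855
per-turn = √(147.654855² + 20²) = √(21801.9561 + 400) = √22201.9561 = 149.003208
L = 2.5 × 149.003208 = 372.508021
V = π·1.75² × L = 9.621128 × 372.508021 = 3583.947166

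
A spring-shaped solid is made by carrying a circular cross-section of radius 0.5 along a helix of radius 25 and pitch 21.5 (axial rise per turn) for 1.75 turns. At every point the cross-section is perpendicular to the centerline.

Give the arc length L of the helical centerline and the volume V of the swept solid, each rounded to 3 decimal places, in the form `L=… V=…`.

2πR = 2π·25 = 157.079633
per-turn = √(157.079633² + 21.5²) = √(24674.0110 + 462.25) = √25136.2610 = 158.544193
L = 1.75 × 158.544193 = 277.452337
V = π·0.5² × L = 0.785398 × 277.452337 = 217.910556

L=277.452 V=217.911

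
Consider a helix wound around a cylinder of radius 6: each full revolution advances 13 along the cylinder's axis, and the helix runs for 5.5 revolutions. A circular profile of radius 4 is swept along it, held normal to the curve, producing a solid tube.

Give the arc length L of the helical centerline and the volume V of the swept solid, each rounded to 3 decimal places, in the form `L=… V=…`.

2πR = 2π·6 = 37.699112
per-turn = √(37.699112² + 13²) = √(1421.2230 + 169) = √1590.2230 = 39.877601
L = 5.5 × 39.877601 = 219.326804
V = π·4² × L = 50.265482 × 219.326804 = 11024.567598

L=219.327 V=11024.568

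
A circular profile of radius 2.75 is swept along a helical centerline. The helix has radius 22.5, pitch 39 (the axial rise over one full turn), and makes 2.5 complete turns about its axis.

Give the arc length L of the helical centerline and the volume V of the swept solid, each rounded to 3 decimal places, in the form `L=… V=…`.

2πR = 2π·22.5 = 141.371669
per-turn = √(141.371669² + 39²) = √(19985.9489 + 1521) = √21506.9489 = 146.652477
L = 2.5 × 146.652477 = 366.631192
V = π·2.75² × L = 23.758294 × 366.631192 = 8710.531803

L=366.631 V=8710.532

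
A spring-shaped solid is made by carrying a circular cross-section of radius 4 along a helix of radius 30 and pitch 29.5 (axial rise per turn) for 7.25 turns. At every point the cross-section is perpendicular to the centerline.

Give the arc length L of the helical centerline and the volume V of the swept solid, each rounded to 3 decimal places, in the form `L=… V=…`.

L=1383.228 V=69528.599

2πR = 2π·30 = 188.495559
per-turn = √(188.495559² + 29.5²) = √(35530.5758 + 870.25) = √36400.8258 = 190.790005
L = 7.25 × 190.790005 = 1383.227533
V = π·4² × L = 50.265482 × 1383.227533 = 69528.599301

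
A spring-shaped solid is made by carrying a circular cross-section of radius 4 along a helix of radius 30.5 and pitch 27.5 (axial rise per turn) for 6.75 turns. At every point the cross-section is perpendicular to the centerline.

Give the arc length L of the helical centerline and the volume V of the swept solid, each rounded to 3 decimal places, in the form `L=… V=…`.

L=1306.802 V=65687.010

2πR = 2π·30.5 = 191.637152
per-turn = √(191.637152² + 27.5²) = √(36724.7980 + 756.25) = √37481.0480 = 193.600227
L = 6.75 × 193.600227 = 1306.801534
V = π·4² × L = 50.265482 × 1306.801534 = 65687.009567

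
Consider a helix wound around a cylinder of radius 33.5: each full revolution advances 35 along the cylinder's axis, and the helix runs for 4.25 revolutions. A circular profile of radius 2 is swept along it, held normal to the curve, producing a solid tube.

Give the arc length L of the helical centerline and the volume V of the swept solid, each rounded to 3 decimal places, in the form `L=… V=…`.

L=906.851 V=11395.830

2πR = 2π·33.5 = 210.486708
per-turn = √(210.486708² + 35²) = √(44304.6542 + 1225) = √45529.6542 = 213.376789
L = 4.25 × 213.376789 = 906.851354
V = π·2² × L = 12.566371 × 906.851354 = 11395.830206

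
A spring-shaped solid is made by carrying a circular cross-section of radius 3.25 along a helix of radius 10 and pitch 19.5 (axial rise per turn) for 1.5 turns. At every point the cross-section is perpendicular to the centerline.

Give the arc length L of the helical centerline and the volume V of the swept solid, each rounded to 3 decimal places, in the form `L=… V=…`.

L=98.682 V=3274.584

2πR = 2π·10 = 62.831853
per-turn = √(62.831853² + 19.5²) = √(3947.8418 + 380.25) = √4328.0918 = 65.788234
L = 1.5 × 65.788234 = 98.682351
V = π·3.25² × L = 33.183072 × 98.682351 = 3274.583609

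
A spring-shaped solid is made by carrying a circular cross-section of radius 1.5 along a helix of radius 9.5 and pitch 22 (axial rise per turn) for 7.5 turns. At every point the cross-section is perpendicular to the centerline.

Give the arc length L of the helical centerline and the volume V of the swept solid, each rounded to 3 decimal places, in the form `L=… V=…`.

2πR = 2π·9.5 = 59.690260
per-turn = √(59.690260² + 22²) = √(3562.9272 + 484) = √4046.9272 = 63.615463
L = 7.5 × 63.615463 = 477.115976
V = π·1.5² × L = 7.068583 × 477.115976 = 3372.534100

L=477.116 V=3372.534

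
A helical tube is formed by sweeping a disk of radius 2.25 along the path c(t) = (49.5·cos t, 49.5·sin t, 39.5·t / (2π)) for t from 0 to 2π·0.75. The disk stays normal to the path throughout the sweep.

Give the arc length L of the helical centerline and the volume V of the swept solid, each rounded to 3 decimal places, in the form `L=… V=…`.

L=235.137 V=3739.692

2πR = 2π·49.5 = 311.017673
per-turn = √(311.017673² + 39.5²) = √(96731.9927 + 1560.25) = √98292.2427 = 313.515937
L = 0.75 × 313.515937 = 235.136953
V = π·2.25² × L = 15.904313 × 235.136953 = 3739.691649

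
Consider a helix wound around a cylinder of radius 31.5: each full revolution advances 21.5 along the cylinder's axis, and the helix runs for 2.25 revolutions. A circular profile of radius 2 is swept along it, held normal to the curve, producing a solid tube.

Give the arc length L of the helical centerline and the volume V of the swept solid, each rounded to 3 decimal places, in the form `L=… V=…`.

2πR = 2π·31.5 = 197.920337
per-turn = √(197.920337² + 21.5²) = √(39172.4599 + 462.25) = √39634.7099 = 199.084680
L = 2.25 × 199.084680 = 447.940530
V = π·2² × L = 12.566371 × 447.940530 = 5628.986717

L=447.941 V=5628.987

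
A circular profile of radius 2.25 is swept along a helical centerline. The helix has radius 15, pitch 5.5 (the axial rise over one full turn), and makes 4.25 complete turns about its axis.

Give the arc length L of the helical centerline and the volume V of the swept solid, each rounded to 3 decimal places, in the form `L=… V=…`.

2πR = 2π·15 = 94.247780
per-turn = √(94.247780² + 5.5²) = √(8882.6440 + 30.25) = √8912.8940 = 94.408124
L = 4.25 × 94.408124 = 401.234529
V = π·2.25² × L = 15.904313 × 401.234529 = 6381.359457

L=401.235 V=6381.359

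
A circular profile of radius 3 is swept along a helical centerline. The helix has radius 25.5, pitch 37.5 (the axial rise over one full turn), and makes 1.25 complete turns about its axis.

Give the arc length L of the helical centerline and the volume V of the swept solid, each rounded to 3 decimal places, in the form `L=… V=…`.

L=205.689 V=5815.719

2πR = 2π·25.5 = 160.221225
per-turn = √(160.221225² + 37.5²) = √(25670.8410 + 1406.25) = √27077.0910 = 164.551181
L = 1.25 × 164.551181 = 205.688976
V = π·3² × L = 28.274334 × 205.688976 = 5815.718777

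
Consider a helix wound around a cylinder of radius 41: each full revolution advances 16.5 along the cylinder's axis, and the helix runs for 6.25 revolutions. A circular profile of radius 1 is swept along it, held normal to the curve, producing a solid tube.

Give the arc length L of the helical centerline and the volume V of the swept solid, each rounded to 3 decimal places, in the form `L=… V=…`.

L=1613.365 V=5068.537

2πR = 2π·41 = 257.610598
per-turn = √(257.610598² + 16.5²) = √(66363.2200 + 272.25) = √66635.4700 = 258.138471
L = 6.25 × 258.138471 = 1613.365441
V = π·1² × L = 3.141593 × 1613.365441 = 5068.537017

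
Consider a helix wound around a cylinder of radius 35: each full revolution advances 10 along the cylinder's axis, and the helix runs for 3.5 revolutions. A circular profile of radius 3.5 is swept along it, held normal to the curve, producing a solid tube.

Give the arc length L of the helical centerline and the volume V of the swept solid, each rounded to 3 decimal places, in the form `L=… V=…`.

2πR = 2π·35 = 219.911486
per-turn = √(219.911486² + 10²) = √(48361.0616 + 100) = √48461.0616 = 220.138733
L = 3.5 × 220.138733 = 770.485564
V = π·3.5² × L = 38.484510 × 770.485564 = 29651.759394

L=770.486 V=29651.759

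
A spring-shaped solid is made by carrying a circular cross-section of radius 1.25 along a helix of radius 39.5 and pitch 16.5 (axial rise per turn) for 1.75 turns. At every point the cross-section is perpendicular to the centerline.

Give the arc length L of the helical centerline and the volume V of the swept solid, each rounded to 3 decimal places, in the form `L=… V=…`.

2πR = 2π·39.5 = 248.185820
per-turn = √(248.185820² + 16.5²) = √(61596.2011 + 272.25) = √61868.4511 = 248.733695
L = 1.75 × 248.733695 = 435.283966
V = π·1.25² × L = 4.908739 × 435.283966 = 2136.695173

L=435.284 V=2136.695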